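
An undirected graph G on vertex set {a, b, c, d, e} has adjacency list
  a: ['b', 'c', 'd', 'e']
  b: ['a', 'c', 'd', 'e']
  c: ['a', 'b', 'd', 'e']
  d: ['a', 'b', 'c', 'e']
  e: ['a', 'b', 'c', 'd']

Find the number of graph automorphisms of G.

All 5 vertices are pairwise adjacent: G = K_5. Every bijection on the vertex set is an automorphism of K_5; hence Aut(K_5) ≅ S_5, order 120.

120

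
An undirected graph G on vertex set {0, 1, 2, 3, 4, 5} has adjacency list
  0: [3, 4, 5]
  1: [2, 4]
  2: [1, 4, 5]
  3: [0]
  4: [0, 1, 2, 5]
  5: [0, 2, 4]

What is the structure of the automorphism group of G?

1

Degrees alone do not determine every vertex (e.g. 0 and 2 both have degree 3), but their neighbour-degree multisets differ: N(0) has degrees [1, 3, 4] while N(2) has degrees [2, 3, 4]. Repeating this refinement separates all vertices, so the only automorphism is the identity.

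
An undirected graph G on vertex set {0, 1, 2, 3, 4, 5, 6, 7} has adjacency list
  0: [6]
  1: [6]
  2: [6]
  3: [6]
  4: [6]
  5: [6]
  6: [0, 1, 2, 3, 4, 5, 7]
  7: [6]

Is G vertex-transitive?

No

Vertex 6 is the only vertex of degree 7, so every automorphism fixes it; G is not vertex-transitive.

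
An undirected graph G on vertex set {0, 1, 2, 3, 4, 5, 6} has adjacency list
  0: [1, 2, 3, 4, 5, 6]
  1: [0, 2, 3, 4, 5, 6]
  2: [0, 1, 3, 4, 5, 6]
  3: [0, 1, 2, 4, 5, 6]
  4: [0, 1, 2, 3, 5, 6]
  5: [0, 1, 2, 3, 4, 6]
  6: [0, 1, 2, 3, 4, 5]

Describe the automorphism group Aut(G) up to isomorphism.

S_7

Every vertex has degree 6, so G is the complete graph K_7. Any permutation of the 7 vertices preserves K_7, so Aut(K_7) = S_7 of order 7! = 5040.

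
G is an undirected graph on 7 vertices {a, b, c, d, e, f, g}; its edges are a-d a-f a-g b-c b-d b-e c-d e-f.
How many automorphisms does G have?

1

The degree sequence is [3, 3, 2, 3, 2, 2, 1]. Checking the degree-preserving permutations of the vertex set shows that none except the identity preserves every edge, so Aut(G) is trivial.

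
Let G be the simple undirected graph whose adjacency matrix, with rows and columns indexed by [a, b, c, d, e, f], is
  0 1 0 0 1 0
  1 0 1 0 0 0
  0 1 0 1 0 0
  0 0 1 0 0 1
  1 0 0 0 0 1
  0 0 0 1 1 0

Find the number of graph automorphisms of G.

G is 2-regular and connected on 6 vertices, i.e. the cycle C_6. C_6 has 6 rotations and 6 reflections, so Aut(C_6) ≅ D_6 of order 12.

12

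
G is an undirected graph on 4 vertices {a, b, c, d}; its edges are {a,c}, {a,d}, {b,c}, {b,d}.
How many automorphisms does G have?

Every vertex has degree 2 and the graph is connected, so G is the 4-cycle C_4. C_4 has 4 rotations and 4 reflections, so Aut(C_4) ≅ D_4 of order 8.

8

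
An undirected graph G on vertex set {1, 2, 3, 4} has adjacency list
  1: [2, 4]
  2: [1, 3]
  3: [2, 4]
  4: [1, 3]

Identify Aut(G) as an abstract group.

D_4

G is 2-regular and bipartite on 2^2 = 4 vertices with girth 4; it is the hypercube graph Q_2. Aut(Q_2) consists of the signed permutations of the 2 coordinate axes: 2! permutations times 2^2 sign flips, so |Aut| = 2^2·2! = 8.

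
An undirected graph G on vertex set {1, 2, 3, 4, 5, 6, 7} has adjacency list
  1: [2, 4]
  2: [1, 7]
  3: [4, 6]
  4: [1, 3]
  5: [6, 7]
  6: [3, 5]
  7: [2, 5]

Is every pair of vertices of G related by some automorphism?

Yes

G is 2-regular and connected on 7 vertices, i.e. the cycle C_7. The automorphisms of the 7-cycle are exactly the symmetries of a regular 7-gon: the dihedral group D_7, |D_7| = 14. This group acts transitively on the 7 vertices.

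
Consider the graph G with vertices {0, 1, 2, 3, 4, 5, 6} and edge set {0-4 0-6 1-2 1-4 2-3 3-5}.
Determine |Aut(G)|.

The degree sequence is [2, 2, 2, 2, 2, 1, 1]; the two degree-1 vertices 5 and 6 are the ends of a path, so G = P_7. The only nontrivial automorphism of a path is the end-to-end reflection, so Aut(G) ≅ Z_2.

2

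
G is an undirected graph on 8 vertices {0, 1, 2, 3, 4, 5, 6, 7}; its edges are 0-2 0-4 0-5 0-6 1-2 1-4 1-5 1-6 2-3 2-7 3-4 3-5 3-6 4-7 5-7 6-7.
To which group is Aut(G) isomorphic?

(S_4 × S_4) ⋊ Z_2

G is 4-regular and bipartite with parts {0, 1, 3, 7} and {2, 4, 5, 6} (each part is independent and every cross-pair is an edge), so G = K_{4,4}. Each part can be permuted independently (S_4 × S_4) and the two equal-size parts can also be swapped, giving (S_4 × S_4) ⋊ Z_2 of order 2·(4!)² = 1152.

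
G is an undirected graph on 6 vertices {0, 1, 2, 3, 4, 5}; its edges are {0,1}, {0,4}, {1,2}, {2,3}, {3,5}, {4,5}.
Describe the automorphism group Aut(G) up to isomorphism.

the dihedral group of order 12

Every vertex has degree 2 and the graph is connected, so G is the 6-cycle C_6. C_6 has 6 rotations and 6 reflections, so Aut(C_6) ≅ D_6 of order 12.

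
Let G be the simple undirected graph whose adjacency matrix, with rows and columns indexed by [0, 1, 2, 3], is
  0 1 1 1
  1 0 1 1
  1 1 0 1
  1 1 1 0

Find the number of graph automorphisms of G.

Every vertex has degree 3, so G is the complete graph K_4. Any permutation of the 4 vertices preserves K_4, so Aut(K_4) = S_4 of order 4! = 24.

24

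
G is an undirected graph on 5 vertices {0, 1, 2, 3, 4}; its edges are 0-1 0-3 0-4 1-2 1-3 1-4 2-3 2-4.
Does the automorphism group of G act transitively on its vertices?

No

Vertex 1 is the only vertex of degree 4, so every automorphism fixes it; G is not vertex-transitive.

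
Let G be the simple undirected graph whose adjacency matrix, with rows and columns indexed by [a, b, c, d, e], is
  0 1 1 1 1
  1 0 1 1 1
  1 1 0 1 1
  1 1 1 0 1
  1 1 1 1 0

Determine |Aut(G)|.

All 5 vertices are pairwise adjacent: G = K_5. Every bijection on the vertex set is an automorphism of K_5; hence Aut(K_5) ≅ S_5, order 120.

120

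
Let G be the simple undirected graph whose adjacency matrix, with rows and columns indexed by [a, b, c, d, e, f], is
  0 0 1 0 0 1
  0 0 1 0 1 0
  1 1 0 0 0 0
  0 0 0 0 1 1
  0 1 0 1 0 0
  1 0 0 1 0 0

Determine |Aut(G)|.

12

G is 2-regular and connected on 6 vertices, i.e. the cycle C_6. The automorphisms of the 6-cycle are exactly the symmetries of a regular 6-gon: the dihedral group D_6, |D_6| = 12.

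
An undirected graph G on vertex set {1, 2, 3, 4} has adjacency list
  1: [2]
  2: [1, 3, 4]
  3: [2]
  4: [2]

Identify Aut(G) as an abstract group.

Vertex 2 has degree 3 and every other vertex has degree 1, so G is the star K_{1,3} with centre 2. The 3 leaves are pairwise interchangeable while the centre is fixed, giving Aut(G) = S_3.

the symmetric group on 3 letters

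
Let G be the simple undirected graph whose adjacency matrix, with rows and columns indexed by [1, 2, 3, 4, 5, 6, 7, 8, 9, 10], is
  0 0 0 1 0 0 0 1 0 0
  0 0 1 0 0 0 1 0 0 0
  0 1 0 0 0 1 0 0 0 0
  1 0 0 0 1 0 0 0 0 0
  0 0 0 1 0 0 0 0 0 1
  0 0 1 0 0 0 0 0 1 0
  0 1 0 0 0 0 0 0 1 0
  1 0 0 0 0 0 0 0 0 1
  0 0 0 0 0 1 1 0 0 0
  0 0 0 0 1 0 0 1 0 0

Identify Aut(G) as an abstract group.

G has two connected components, {2, 3, 6, 7, 9} and {1, 4, 5, 8, 10}; each is 2-regular, so G = C_5 ⊔ C_5. Aut of a disjoint union of two copies of C_5 is the wreath product D_5 ≀ Z_2, of order 2·10² = 200.

(D_5 × D_5) ⋊ Z_2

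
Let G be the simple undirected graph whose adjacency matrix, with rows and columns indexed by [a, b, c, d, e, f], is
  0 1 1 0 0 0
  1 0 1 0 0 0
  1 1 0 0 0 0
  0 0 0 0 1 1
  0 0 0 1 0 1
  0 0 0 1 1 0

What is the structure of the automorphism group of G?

D_3 ≀ Z_2

G has two connected components, {d, e, f} and {a, b, c}; each is 2-regular, so G = C_3 ⊔ C_3. Aut of a disjoint union of two copies of C_3 is the wreath product D_3 ≀ Z_2, of order 2·6² = 72.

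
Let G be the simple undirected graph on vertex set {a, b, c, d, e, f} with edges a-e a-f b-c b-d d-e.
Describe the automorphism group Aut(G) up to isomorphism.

The degree sequence is [2, 2, 1, 2, 2, 1]; the two degree-1 vertices c and f are the ends of a path, so G = P_6. A path has exactly one nontrivial symmetry — reversal — giving Aut(G) of order 2.

C_2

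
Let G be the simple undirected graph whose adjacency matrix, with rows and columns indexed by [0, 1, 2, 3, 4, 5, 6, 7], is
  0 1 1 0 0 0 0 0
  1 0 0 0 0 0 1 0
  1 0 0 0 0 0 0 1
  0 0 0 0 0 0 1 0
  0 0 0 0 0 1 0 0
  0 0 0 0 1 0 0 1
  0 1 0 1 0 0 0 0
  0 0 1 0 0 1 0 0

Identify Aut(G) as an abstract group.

C_2

The degree sequence is [2, 2, 2, 1, 1, 2, 2, 2]; the two degree-1 vertices 3 and 4 are the ends of a path, so G = P_8. A path has exactly one nontrivial symmetry — reversal — giving Aut(G) of order 2.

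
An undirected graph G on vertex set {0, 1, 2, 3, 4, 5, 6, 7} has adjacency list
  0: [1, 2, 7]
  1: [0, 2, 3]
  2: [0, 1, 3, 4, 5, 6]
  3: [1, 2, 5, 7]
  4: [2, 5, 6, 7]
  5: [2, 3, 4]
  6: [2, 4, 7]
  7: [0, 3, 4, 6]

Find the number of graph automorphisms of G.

1

The degree sequence is [3, 3, 6, 4, 4, 3, 3, 4]. Checking the degree-preserving permutations of the vertex set shows that none except the identity preserves every edge, so Aut(G) is trivial.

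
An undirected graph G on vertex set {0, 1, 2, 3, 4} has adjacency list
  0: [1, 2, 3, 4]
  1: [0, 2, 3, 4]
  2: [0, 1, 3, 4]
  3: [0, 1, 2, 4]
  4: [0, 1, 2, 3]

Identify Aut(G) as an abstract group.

the symmetric group on 5 letters

All 5 vertices are pairwise adjacent: G = K_5. Every bijection on the vertex set is an automorphism of K_5; hence Aut(K_5) ≅ S_5, order 120.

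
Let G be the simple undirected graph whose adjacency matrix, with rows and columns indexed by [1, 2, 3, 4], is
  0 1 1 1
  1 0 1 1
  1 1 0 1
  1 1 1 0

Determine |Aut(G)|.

24

All 4 vertices are pairwise adjacent: G = K_4. Any permutation of the 4 vertices preserves K_4, so Aut(K_4) = S_4 of order 4! = 24.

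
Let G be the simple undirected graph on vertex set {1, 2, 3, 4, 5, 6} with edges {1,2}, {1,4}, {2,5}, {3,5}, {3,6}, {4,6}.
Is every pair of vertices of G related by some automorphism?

G is 2-regular and connected on 6 vertices, i.e. the cycle C_6. C_6 has 6 rotations and 6 reflections, so Aut(C_6) ≅ D_6 of order 12. Under this action every vertex can be carried to every other, so G is vertex-transitive.

Yes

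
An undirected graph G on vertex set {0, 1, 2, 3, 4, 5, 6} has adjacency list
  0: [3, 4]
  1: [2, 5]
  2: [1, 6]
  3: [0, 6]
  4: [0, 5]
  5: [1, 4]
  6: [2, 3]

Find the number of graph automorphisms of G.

Every vertex has degree 2 and the graph is connected, so G is the 7-cycle C_7. C_7 has 7 rotations and 7 reflections, so Aut(C_7) ≅ D_7 of order 14.

14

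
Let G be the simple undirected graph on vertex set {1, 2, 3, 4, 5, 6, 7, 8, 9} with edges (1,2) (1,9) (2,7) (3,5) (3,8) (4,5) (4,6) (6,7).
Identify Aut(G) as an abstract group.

Z_2

The degree sequence is [2, 2, 2, 2, 2, 2, 2, 1, 1]; the two degree-1 vertices 8 and 9 are the ends of a path, so G = P_9. A path has exactly one nontrivial symmetry — reversal — giving Aut(G) of order 2.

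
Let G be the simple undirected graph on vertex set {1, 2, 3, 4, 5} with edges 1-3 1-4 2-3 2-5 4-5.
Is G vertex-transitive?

G is 2-regular and connected on 5 vertices, i.e. the cycle C_5. C_5 has 5 rotations and 5 reflections, so Aut(C_5) ≅ D_5 of order 10. This group acts transitively on the 5 vertices.

Yes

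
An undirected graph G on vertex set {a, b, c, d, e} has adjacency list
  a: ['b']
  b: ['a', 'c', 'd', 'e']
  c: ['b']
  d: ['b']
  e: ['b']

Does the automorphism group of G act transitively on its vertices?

No

Vertex b is the only vertex of degree 4, so every automorphism fixes it; G is not vertex-transitive.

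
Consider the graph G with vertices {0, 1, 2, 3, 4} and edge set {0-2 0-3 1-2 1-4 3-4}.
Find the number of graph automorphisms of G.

10

Every vertex has degree 2 and the graph is connected, so G is the 5-cycle C_5. C_5 has 5 rotations and 5 reflections, so Aut(C_5) ≅ D_5 of order 10.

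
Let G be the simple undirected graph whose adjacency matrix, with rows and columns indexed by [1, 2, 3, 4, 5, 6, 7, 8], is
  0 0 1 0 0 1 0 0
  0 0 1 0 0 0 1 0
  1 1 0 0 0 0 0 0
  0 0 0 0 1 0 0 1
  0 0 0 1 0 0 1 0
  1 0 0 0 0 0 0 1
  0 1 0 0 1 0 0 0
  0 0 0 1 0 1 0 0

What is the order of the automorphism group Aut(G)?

16

G is 2-regular and connected on 8 vertices, i.e. the cycle C_8. C_8 has 8 rotations and 8 reflections, so Aut(C_8) ≅ D_8 of order 16.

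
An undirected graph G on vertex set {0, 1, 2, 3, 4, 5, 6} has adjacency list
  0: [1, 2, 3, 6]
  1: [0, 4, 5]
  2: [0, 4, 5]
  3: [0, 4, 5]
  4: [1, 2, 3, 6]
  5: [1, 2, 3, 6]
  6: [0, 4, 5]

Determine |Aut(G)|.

The vertices split by degree into {0, 4, 5} (degree 4) and {1, 2, 3, 6} (degree 3); every edge runs between the two parts, so G is the complete bipartite graph K_{3,4}. The parts have unequal sizes, so no automorphism swaps them; each part is permuted independently, giving S_4 × S_3 of order 4!·3! = 144.

144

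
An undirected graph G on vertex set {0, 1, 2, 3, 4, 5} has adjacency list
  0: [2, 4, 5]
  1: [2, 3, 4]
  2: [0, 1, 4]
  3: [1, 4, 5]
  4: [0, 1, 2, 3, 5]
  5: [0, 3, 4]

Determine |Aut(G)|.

10

Vertex 4 is the unique vertex of degree 5; the remaining 5 vertices each have degree 3 and induce a cycle, so G is the wheel on 6 vertices with hub 4. With the hub fixed, the remaining symmetry is that of the rim cycle C_5, giving the dihedral group D_5.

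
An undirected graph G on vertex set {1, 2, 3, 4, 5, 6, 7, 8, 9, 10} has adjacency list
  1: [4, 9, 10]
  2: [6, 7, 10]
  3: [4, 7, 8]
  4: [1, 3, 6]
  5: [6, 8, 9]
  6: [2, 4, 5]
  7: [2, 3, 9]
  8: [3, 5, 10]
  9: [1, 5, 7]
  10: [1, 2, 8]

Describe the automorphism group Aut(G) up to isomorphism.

G is 3-regular on 10 vertices with no triangles and no 4-cycles (girth 5): this is the Petersen graph. It is a classical fact that the Petersen graph has automorphism group S_5 (order 120), arising from its description as the Kneser graph K(5,2).

S_5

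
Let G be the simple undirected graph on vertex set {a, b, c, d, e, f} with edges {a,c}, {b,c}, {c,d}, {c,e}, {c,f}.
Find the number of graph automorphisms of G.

Vertex c has degree 5 and every other vertex has degree 1, so G is the star K_{1,5} with centre c. Any automorphism fixes the centre and permutes the 5 leaves freely, so Aut(G) ≅ S_5 of order 5! = 120.

120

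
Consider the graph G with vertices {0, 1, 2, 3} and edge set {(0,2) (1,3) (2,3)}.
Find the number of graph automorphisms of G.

The degree sequence is [1, 1, 2, 2]; the two degree-1 vertices 0 and 1 are the ends of a path, so G = P_4. A path has exactly one nontrivial symmetry — reversal — giving Aut(G) of order 2.

2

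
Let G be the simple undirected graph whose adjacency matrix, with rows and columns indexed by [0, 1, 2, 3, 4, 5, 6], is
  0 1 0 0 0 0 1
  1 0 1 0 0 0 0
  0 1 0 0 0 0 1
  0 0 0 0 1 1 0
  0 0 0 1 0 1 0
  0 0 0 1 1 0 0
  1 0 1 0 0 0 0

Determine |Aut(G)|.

48

G has two connected components, {0, 1, 2, 6} and {3, 4, 5}; each is 2-regular, so G = C_4 ⊔ C_3. No automorphism exchanges components of different sizes, hence Aut(G) is the direct product D_4 × D_3, order 48.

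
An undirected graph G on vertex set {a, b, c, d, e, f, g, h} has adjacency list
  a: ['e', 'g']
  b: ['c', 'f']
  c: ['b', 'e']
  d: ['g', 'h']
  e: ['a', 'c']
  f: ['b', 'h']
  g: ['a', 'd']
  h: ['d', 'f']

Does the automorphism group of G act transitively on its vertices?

G is 2-regular and connected on 8 vertices, i.e. the cycle C_8. The automorphisms of the 8-cycle are exactly the symmetries of a regular 8-gon: the dihedral group D_8, |D_8| = 16. Under this action every vertex can be carried to every other, so G is vertex-transitive.

Yes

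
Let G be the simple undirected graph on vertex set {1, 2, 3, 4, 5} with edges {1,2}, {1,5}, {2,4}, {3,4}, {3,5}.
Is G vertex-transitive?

Yes

G is 2-regular and connected on 5 vertices, i.e. the cycle C_5. The automorphisms of the 5-cycle are exactly the symmetries of a regular 5-gon: the dihedral group D_5, |D_5| = 10. Under this action every vertex can be carried to every other, so G is vertex-transitive.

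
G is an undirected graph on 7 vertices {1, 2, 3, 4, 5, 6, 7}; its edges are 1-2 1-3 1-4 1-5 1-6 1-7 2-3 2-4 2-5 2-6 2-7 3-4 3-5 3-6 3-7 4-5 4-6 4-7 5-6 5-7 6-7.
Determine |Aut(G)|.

5040

All 7 vertices are pairwise adjacent: G = K_7. Every bijection on the vertex set is an automorphism of K_7; hence Aut(K_7) ≅ S_7, order 5040.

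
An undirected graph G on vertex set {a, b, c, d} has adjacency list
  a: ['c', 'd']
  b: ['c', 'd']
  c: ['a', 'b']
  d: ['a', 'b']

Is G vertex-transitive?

Yes

Every vertex has degree 2 and the graph is connected, so G is the 4-cycle C_4. The automorphisms of the 4-cycle are exactly the symmetries of a regular 4-gon: the dihedral group D_4, |D_4| = 8. This group acts transitively on the 4 vertices.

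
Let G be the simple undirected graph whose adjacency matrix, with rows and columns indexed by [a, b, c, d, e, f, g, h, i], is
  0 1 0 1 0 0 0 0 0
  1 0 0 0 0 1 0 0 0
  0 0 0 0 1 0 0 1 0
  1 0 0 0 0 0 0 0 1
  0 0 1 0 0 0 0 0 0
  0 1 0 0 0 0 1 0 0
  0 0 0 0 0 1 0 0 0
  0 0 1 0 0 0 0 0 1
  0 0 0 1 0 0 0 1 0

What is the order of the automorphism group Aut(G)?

2

The degree sequence is [2, 2, 2, 2, 1, 2, 1, 2, 2]; the two degree-1 vertices e and g are the ends of a path, so G = P_9. The only nontrivial automorphism of a path is the end-to-end reflection, so Aut(G) ≅ Z_2.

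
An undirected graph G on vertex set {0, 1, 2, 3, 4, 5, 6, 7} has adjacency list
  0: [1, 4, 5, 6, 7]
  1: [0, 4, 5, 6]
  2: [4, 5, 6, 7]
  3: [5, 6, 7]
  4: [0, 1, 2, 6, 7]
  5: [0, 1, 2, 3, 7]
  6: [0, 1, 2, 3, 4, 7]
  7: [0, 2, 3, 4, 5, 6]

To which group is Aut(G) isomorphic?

Degrees alone do not determine every vertex (e.g. 0 and 4 both have degree 5), but their neighbour-degree multisets differ: N(0) has degrees [4, 5, 5, 6, 6] while N(4) has degrees [4, 4, 5, 6, 6]. Repeating this refinement separates all vertices, so the only automorphism is the identity.

the trivial group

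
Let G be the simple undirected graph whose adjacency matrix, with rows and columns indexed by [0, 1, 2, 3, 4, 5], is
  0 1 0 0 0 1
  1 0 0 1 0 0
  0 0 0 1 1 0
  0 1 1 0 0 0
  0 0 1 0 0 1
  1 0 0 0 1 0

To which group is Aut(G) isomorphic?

Every vertex has degree 2 and the graph is connected, so G is the 6-cycle C_6. The automorphisms of the 6-cycle are exactly the symmetries of a regular 6-gon: the dihedral group D_6, |D_6| = 12.

the dihedral group of order 12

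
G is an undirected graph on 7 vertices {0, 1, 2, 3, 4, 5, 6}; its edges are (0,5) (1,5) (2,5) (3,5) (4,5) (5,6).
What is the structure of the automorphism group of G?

Vertex 5 has degree 6 and every other vertex has degree 1, so G is the star K_{1,6} with centre 5. Any automorphism fixes the centre and permutes the 6 leaves freely, so Aut(G) ≅ S_6 of order 6! = 720.

the symmetric group on 6 letters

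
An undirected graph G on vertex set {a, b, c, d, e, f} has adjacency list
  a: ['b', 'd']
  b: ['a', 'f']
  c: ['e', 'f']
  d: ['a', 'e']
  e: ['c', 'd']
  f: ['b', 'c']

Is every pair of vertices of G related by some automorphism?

Yes

Every vertex has degree 2 and the graph is connected, so G is the 6-cycle C_6. The automorphisms of the 6-cycle are exactly the symmetries of a regular 6-gon: the dihedral group D_6, |D_6| = 12. Under this action every vertex can be carried to every other, so G is vertex-transitive.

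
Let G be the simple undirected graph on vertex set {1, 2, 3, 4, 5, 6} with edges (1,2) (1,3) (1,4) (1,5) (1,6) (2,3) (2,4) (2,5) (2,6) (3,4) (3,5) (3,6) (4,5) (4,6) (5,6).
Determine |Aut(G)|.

720

Every vertex has degree 5, so G is the complete graph K_6. Any permutation of the 6 vertices preserves K_6, so Aut(K_6) = S_6 of order 6! = 720.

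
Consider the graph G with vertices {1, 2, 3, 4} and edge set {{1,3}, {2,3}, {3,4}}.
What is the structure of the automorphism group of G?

the symmetric group on 3 letters

Vertex 3 has degree 3 and every other vertex has degree 1, so G is the star K_{1,3} with centre 3. The 3 leaves are pairwise interchangeable while the centre is fixed, giving Aut(G) = S_3.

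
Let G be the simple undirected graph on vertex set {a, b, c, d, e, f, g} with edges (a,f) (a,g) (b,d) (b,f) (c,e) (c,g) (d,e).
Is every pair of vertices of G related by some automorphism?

G is 2-regular and connected on 7 vertices, i.e. the cycle C_7. The automorphisms of the 7-cycle are exactly the symmetries of a regular 7-gon: the dihedral group D_7, |D_7| = 14. Under this action every vertex can be carried to every other, so G is vertex-transitive.

Yes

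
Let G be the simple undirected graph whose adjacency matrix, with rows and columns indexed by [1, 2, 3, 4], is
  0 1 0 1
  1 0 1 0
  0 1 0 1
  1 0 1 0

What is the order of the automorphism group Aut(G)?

8

G is 2-regular and bipartite with parts {1, 3} and {2, 4} (each part is independent and every cross-pair is an edge), so G = K_{2,2}. Aut(K_{2,2}) is the wreath product S_2 ≀ Z_2: permute within each part, then optionally swap the parts; |Aut| = 2·(2!)² = 8.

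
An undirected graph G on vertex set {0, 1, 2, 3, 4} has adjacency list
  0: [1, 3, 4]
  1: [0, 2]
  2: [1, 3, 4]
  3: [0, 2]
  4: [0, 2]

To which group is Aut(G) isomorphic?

The vertices split by degree into {0, 2} (degree 3) and {1, 3, 4} (degree 2); every edge runs between the two parts, so G is the complete bipartite graph K_{2,3}. Automorphisms preserve the bipartition setwise (since the parts differ in size) and act as S_3 × S_2 within it; |Aut| = 12.

S_3 × S_2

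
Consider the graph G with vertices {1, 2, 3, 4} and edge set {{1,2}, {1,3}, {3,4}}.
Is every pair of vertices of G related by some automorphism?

Automorphisms preserve degree, but G has vertices of degree 1 and vertices of degree 2; no automorphism maps one to the other, so G is not vertex-transitive.

No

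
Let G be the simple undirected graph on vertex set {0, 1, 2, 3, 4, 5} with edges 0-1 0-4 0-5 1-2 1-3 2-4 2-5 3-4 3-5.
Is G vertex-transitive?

Yes

G is 3-regular and bipartite with parts {0, 2, 3} and {1, 4, 5} (each part is independent and every cross-pair is an edge), so G = K_{3,3}. Aut(K_{3,3}) is the wreath product S_3 ≀ Z_2: permute within each part, then optionally swap the parts; |Aut| = 2·(3!)² = 72. Under this action every vertex can be carried to every other, so G is vertex-transitive.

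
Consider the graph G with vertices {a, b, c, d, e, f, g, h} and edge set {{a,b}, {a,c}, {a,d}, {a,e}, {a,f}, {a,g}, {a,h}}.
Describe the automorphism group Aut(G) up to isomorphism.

Vertex a has degree 7 and every other vertex has degree 1, so G is the star K_{1,7} with centre a. Any automorphism fixes the centre and permutes the 7 leaves freely, so Aut(G) ≅ S_7 of order 7! = 5040.

the symmetric group on 7 letters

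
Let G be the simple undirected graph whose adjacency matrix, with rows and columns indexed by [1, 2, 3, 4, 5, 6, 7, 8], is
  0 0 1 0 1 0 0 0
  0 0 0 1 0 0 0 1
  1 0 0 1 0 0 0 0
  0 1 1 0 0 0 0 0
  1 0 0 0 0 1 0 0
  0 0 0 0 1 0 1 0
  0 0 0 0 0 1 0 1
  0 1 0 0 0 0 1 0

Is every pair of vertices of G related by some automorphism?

Yes

Every vertex has degree 2 and the graph is connected, so G is the 8-cycle C_8. The automorphisms of the 8-cycle are exactly the symmetries of a regular 8-gon: the dihedral group D_8, |D_8| = 16. This group acts transitively on the 8 vertices.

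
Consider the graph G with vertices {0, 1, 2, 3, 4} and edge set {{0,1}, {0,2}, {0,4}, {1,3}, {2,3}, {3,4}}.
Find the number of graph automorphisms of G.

The vertices split by degree into {0, 3} (degree 3) and {1, 2, 4} (degree 2); every edge runs between the two parts, so G is the complete bipartite graph K_{2,3}. Automorphisms preserve the bipartition setwise (since the parts differ in size) and act as S_2 × S_3 within it; |Aut| = 12.

12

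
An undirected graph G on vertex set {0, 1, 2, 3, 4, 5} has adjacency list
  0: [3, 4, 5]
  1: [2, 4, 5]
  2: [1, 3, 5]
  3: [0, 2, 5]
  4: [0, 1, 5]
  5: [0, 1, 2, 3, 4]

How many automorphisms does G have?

Vertex 5 is the unique vertex of degree 5; the remaining 5 vertices each have degree 3 and induce a cycle, so G is the wheel on 6 vertices with hub 5. Every automorphism fixes the hub and acts on the rim 5-cycle, so Aut(G) ≅ Aut(C_5) = D_5 of order 10.

10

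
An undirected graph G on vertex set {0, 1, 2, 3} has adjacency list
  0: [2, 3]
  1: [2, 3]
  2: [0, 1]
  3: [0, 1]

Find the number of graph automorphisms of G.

G is 2-regular and connected on 4 vertices, i.e. the cycle C_4. The automorphisms of the 4-cycle are exactly the symmetries of a regular 4-gon: the dihedral group D_4, |D_4| = 8.

8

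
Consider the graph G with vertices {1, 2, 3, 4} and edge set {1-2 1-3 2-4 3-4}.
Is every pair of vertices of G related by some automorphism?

G is 2-regular and connected on 4 vertices, i.e. the cycle C_4. C_4 has 4 rotations and 4 reflections, so Aut(C_4) ≅ D_4 of order 8. This group acts transitively on the 4 vertices.

Yes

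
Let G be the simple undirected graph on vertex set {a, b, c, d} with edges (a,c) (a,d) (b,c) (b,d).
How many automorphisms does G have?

8

Every vertex has degree 2 and the graph is connected, so G is the 4-cycle C_4. The automorphisms of the 4-cycle are exactly the symmetries of a regular 4-gon: the dihedral group D_4, |D_4| = 8.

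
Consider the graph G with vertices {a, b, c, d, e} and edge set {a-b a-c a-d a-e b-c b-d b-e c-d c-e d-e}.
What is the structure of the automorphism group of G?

All 5 vertices are pairwise adjacent: G = K_5. Any permutation of the 5 vertices preserves K_5, so Aut(K_5) = S_5 of order 5! = 120.

S_5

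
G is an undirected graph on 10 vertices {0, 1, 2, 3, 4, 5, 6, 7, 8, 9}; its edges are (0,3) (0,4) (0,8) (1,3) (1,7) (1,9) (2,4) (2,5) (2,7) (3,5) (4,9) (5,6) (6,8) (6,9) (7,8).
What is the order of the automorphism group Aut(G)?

G is 3-regular on 10 vertices with no triangles and no 4-cycles (girth 5): this is the Petersen graph. It is a classical fact that the Petersen graph has automorphism group S_5 (order 120), arising from its description as the Kneser graph K(5,2).

120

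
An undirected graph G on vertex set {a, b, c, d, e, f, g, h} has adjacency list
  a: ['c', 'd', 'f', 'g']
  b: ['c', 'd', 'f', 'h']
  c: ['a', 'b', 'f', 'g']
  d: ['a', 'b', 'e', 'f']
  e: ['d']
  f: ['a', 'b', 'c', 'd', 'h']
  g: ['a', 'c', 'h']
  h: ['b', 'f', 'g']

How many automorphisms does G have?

The degree sequence is [4, 4, 4, 4, 1, 5, 3, 3]. Checking the degree-preserving permutations of the vertex set shows that none except the identity preserves every edge, so Aut(G) is trivial.

1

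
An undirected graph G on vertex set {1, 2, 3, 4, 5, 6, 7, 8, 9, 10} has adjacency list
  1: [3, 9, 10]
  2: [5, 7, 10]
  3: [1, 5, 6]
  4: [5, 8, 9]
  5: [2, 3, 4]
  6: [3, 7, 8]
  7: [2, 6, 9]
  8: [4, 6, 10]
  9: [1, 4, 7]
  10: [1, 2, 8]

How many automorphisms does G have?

120

G is 3-regular on 10 vertices with no triangles and no 4-cycles (girth 5): this is the Petersen graph. Viewing the Petersen graph as the Kneser graph K(5,2) — vertices are 2-subsets of {1,…,5}, edges join disjoint pairs — its automorphisms are exactly the permutations of the 5-element set, so Aut ≅ S_5 of order 120.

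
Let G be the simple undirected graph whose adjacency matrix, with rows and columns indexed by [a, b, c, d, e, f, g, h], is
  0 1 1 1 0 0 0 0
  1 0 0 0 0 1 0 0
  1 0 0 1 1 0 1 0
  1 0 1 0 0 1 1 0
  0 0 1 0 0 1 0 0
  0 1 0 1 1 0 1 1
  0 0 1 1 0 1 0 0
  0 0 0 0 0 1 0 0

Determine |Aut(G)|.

Degrees alone do not determine every vertex (e.g. a and g both have degree 3), but their neighbour-degree multisets differ: N(a) has degrees [2, 4, 4] while N(g) has degrees [4, 4, 5]. Repeating this refinement separates all vertices, so the only automorphism is the identity.

1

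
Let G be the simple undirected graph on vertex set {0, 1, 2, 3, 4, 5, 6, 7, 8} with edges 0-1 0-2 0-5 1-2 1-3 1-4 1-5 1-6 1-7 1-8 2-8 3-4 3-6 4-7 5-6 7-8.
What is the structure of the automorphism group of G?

the dihedral group of order 16

Vertex 1 is the unique vertex of degree 8; the remaining 8 vertices each have degree 3 and induce a cycle, so G is the wheel on 9 vertices with hub 1. With the hub fixed, the remaining symmetry is that of the rim cycle C_8, giving the dihedral group D_8.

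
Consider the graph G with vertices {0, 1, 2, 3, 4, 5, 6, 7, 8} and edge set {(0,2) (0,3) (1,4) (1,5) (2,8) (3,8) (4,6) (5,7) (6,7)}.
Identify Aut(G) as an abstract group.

G has two connected components, {1, 4, 5, 6, 7} and {0, 2, 3, 8}; each is 2-regular, so G = C_5 ⊔ C_4. No automorphism exchanges components of different sizes, hence Aut(G) is the direct product D_4 × D_5, order 80.

D_4 × D_5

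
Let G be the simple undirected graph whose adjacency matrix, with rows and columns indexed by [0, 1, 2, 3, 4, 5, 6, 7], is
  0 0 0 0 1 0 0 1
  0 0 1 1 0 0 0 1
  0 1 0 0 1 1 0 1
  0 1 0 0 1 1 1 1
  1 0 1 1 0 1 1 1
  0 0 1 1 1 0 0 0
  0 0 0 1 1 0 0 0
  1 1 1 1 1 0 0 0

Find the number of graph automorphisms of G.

The degree sequence is [2, 3, 4, 5, 6, 3, 2, 5]. Checking the degree-preserving permutations of the vertex set shows that none except the identity preserves every edge, so Aut(G) is trivial.

1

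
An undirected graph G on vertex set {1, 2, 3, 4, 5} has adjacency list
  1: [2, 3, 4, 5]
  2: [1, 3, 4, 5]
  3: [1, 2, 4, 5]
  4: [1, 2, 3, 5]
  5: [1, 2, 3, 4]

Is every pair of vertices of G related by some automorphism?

All 5 vertices are pairwise adjacent: G = K_5. Every bijection on the vertex set is an automorphism of K_5; hence Aut(K_5) ≅ S_5, order 120. Under this action every vertex can be carried to every other, so G is vertex-transitive.

Yes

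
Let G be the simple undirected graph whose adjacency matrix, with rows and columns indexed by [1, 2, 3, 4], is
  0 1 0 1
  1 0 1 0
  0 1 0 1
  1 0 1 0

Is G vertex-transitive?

Yes

G is 2-regular and bipartite with parts {1, 3} and {2, 4} (each part is independent and every cross-pair is an edge), so G = K_{2,2}. Each part can be permuted independently (S_2 × S_2) and the two equal-size parts can also be swapped, giving (S_2 × S_2) ⋊ Z_2 of order 2·(2!)² = 8. This group acts transitively on the 4 vertices.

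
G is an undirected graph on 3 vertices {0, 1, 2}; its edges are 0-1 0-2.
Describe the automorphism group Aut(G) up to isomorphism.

The degree sequence is [2, 1, 1]; the two degree-1 vertices 1 and 2 are the ends of a path, so G = P_3. A path has exactly one nontrivial symmetry — reversal — giving Aut(G) of order 2.

the cyclic group of order 2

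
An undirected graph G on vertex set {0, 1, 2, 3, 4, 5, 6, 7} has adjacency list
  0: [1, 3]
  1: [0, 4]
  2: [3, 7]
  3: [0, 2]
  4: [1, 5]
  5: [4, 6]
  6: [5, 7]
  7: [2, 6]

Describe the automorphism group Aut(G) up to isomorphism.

the dihedral group of order 16

G is 2-regular and connected on 8 vertices, i.e. the cycle C_8. The automorphisms of the 8-cycle are exactly the symmetries of a regular 8-gon: the dihedral group D_8, |D_8| = 16.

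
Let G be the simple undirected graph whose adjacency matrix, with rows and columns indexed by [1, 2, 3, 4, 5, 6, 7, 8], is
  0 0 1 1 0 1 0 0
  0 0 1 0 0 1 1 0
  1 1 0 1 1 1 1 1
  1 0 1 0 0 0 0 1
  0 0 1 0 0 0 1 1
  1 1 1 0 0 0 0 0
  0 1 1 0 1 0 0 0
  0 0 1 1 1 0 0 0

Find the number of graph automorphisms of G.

Vertex 3 is the unique vertex of degree 7; the remaining 7 vertices each have degree 3 and induce a cycle, so G is the wheel on 8 vertices with hub 3. With the hub fixed, the remaining symmetry is that of the rim cycle C_7, giving the dihedral group D_7.

14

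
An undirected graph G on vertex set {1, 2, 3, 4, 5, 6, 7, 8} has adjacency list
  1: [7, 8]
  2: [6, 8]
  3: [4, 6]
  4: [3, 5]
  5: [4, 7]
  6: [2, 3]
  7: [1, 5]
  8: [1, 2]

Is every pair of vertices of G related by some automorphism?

Yes

Every vertex has degree 2 and the graph is connected, so G is the 8-cycle C_8. C_8 has 8 rotations and 8 reflections, so Aut(C_8) ≅ D_8 of order 16. Under this action every vertex can be carried to every other, so G is vertex-transitive.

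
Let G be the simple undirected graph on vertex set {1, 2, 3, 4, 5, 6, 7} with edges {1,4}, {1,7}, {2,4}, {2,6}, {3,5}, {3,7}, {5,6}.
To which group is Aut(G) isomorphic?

the dihedral group of order 14

Every vertex has degree 2 and the graph is connected, so G is the 7-cycle C_7. The automorphisms of the 7-cycle are exactly the symmetries of a regular 7-gon: the dihedral group D_7, |D_7| = 14.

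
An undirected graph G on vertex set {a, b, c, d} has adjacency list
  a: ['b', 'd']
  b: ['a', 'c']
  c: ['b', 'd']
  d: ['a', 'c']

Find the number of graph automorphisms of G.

8

G is 2-regular and bipartite on 2^2 = 4 vertices with girth 4; it is the hypercube graph Q_2. Aut(Q_2) consists of the signed permutations of the 2 coordinate axes: 2! permutations times 2^2 sign flips, so |Aut| = 2^2·2! = 8.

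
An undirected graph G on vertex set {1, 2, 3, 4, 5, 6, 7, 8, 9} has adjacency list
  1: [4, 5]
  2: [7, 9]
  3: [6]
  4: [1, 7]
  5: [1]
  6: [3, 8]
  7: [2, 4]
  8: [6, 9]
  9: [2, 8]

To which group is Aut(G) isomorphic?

The degree sequence is [2, 2, 1, 2, 1, 2, 2, 2, 2]; the two degree-1 vertices 3 and 5 are the ends of a path, so G = P_9. The only nontrivial automorphism of a path is the end-to-end reflection, so Aut(G) ≅ Z_2.

Z_2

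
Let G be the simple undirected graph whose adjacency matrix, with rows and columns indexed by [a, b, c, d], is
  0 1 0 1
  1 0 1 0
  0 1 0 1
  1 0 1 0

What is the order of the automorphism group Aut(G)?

8

G is 2-regular and bipartite with parts {b, d} and {a, c} (each part is independent and every cross-pair is an edge), so G = K_{2,2}. Each part can be permuted independently (S_2 × S_2) and the two equal-size parts can also be swapped, giving (S_2 × S_2) ⋊ Z_2 of order 2·(2!)² = 8.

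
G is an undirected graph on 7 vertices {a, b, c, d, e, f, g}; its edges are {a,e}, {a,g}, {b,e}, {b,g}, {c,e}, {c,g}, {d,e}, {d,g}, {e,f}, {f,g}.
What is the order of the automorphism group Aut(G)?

240

The vertices split by degree into {e, g} (degree 5) and {a, b, c, d, f} (degree 2); every edge runs between the two parts, so G is the complete bipartite graph K_{2,5}. The parts have unequal sizes, so no automorphism swaps them; each part is permuted independently, giving S_2 × S_5 of order 2!·5! = 240.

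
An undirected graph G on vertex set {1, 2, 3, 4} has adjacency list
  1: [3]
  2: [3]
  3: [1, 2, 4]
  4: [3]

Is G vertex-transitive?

Vertex 3 is the only vertex of degree 3, so every automorphism fixes it; G is not vertex-transitive.

No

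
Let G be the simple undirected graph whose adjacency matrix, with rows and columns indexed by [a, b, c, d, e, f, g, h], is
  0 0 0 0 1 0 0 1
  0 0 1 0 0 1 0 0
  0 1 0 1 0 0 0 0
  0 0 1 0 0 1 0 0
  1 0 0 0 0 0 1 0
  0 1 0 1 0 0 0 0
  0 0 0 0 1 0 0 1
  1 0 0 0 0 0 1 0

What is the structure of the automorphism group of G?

G has two connected components, {a, e, g, h} and {b, c, d, f}; each is 2-regular, so G = C_4 ⊔ C_4. With two isomorphic components, Aut(G) = Aut(C_4) ≀ S_2 = (D_4 × D_4) ⋊ Z_2: permute each cycle by D_4, then optionally swap the two cycles. Order 2·(2·4)² = 128.

D_4 ≀ Z_2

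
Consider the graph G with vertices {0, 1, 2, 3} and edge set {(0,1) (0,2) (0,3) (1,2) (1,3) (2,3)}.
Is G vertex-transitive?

All 4 vertices are pairwise adjacent: G = K_4. Every bijection on the vertex set is an automorphism of K_4; hence Aut(K_4) ≅ S_4, order 24. This group acts transitively on the 4 vertices.

Yes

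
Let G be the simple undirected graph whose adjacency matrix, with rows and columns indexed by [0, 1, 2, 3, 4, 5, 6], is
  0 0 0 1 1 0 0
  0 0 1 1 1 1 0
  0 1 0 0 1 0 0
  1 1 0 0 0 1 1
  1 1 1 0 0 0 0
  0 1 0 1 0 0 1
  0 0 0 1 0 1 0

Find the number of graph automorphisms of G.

The degree sequence is [2, 4, 2, 4, 3, 3, 2]. Checking the degree-preserving permutations of the vertex set shows that none except the identity preserves every edge, so Aut(G) is trivial.

1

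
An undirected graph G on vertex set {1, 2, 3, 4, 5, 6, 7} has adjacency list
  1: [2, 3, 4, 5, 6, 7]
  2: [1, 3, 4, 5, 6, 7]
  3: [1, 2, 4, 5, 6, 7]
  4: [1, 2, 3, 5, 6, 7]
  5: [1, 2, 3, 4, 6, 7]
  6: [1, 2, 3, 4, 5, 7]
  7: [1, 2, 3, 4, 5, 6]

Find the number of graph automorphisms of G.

5040

Every vertex has degree 6, so G is the complete graph K_7. Every bijection on the vertex set is an automorphism of K_7; hence Aut(K_7) ≅ S_7, order 5040.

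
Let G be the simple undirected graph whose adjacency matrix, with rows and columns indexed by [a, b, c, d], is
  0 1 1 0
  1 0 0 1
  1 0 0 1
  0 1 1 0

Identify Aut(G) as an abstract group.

G is 2-regular and bipartite on 2^2 = 4 vertices with girth 4; it is the hypercube graph Q_2. The symmetry group of the 2-cube is the hyperoctahedral group B_2 = Z_2 ≀ S_2, of order 2^2·2! = 8.

Z_2^2 ⋊ S_2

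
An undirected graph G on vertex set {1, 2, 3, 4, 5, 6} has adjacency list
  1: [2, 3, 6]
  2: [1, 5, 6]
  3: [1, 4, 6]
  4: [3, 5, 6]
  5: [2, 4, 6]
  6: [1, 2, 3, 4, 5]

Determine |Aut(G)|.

Vertex 6 is the unique vertex of degree 5; the remaining 5 vertices each have degree 3 and induce a cycle, so G is the wheel on 6 vertices with hub 6. With the hub fixed, the remaining symmetry is that of the rim cycle C_5, giving the dihedral group D_5.

10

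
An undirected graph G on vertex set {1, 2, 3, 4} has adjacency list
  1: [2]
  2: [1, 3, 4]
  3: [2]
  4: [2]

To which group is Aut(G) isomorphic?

S_3

Vertex 2 has degree 3 and every other vertex has degree 1, so G is the star K_{1,3} with centre 2. The 3 leaves are pairwise interchangeable while the centre is fixed, giving Aut(G) = S_3.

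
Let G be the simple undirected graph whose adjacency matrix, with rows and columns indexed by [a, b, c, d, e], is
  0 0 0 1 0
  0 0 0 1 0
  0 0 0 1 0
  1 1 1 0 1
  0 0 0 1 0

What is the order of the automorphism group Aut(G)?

24

Vertex d has degree 4 and every other vertex has degree 1, so G is the star K_{1,4} with centre d. Any automorphism fixes the centre and permutes the 4 leaves freely, so Aut(G) ≅ S_4 of order 4! = 24.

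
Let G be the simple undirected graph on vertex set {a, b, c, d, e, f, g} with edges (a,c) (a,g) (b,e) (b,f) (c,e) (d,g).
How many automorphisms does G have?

2

The degree sequence is [2, 2, 2, 1, 2, 1, 2]; the two degree-1 vertices d and f are the ends of a path, so G = P_7. A path has exactly one nontrivial symmetry — reversal — giving Aut(G) of order 2.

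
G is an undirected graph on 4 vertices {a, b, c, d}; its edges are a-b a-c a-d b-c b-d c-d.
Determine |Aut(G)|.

24

Every vertex has degree 3, so G is the complete graph K_4. Every bijection on the vertex set is an automorphism of K_4; hence Aut(K_4) ≅ S_4, order 24.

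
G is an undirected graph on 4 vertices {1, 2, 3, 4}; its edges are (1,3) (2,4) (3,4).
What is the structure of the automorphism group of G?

C_2

The degree sequence is [1, 1, 2, 2]; the two degree-1 vertices 1 and 2 are the ends of a path, so G = P_4. A path has exactly one nontrivial symmetry — reversal — giving Aut(G) of order 2.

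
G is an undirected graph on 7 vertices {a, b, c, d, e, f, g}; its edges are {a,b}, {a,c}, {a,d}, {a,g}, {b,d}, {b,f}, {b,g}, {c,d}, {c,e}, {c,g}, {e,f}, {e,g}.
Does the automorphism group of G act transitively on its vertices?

Vertex f is the only vertex of degree 2, so every automorphism fixes it; G is not vertex-transitive.

No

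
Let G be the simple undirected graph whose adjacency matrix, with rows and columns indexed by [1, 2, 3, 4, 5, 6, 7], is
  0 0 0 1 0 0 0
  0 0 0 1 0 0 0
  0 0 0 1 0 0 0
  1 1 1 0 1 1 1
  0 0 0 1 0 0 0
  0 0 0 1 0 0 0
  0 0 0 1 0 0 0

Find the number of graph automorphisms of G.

720

Vertex 4 has degree 6 and every other vertex has degree 1, so G is the star K_{1,6} with centre 4. The 6 leaves are pairwise interchangeable while the centre is fixed, giving Aut(G) = S_6.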